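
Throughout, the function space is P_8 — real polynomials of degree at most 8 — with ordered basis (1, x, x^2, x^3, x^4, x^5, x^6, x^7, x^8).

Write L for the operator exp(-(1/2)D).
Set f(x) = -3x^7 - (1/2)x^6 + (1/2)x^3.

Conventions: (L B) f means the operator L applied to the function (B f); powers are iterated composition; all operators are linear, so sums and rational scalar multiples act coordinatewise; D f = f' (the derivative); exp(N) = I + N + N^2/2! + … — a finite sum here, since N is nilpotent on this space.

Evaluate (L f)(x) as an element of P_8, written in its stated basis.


g(x) = -3x^7 + 10x^6 - (57/4)x^5 + (45/4)x^4 - (77/16)x^3 + (3/4)x^2 + (9/64)x - 3/64

order-1 term: (21/2)x^6 + (3/2)x^5 - (3/4)x^2
order-2 term: -(63/4)x^5 - (15/8)x^4 + (3/8)x
order-3 term: (105/8)x^4 + (5/4)x^3 - 1/16
order-4 term: -(105/16)x^3 - (15/32)x^2
order-5 term: (63/32)x^2 + (3/32)x
order-6 term: -(21/64)x - 1/128
order-7 term: 3/128
the series for exp(-(1/2)D) f terminates at order 7
exp(-(1/2)D) f = -3x^7 + 10x^6 - (57/4)x^5 + (45/4)x^4 - (77/16)x^3 + (3/4)x^2 + (9/64)x - 3/64


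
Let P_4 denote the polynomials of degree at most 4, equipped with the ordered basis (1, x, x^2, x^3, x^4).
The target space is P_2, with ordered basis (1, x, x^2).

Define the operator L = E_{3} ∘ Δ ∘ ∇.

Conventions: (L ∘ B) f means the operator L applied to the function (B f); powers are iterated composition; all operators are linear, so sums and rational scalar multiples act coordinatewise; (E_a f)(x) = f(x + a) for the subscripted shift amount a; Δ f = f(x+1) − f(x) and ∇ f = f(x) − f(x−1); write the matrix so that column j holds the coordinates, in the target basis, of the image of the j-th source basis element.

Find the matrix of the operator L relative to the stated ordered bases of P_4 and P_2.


the matrix is [[0, 0, 2, 18, 110]; [0, 0, 0, 6, 72]; [0, 0, 0, 0, 12]] (rows listed top to bottom)

image of 1: 0
image of x: 0
image of x^2: 2
image of x^3: 6x + 18
image of x^4: 12x^2 + 72x + 110
each image's coordinates form column j of the matrix


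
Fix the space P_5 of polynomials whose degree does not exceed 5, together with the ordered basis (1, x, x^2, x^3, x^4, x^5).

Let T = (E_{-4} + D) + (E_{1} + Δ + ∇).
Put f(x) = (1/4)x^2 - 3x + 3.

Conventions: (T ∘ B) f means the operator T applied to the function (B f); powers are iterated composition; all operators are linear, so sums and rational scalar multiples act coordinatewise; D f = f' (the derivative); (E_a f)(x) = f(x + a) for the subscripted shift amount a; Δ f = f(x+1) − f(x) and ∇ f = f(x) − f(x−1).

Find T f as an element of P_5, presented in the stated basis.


E_{-4} f = (1/4)x^2 - 5x + 19
D f = (1/2)x - 3
(E_{-4} + D) f = (1/4)x^2 - (9/2)x + 16
E_{1} f = (1/4)x^2 - (5/2)x + 1/4
Δ f = (1/2)x - 11/4
∇ f = (1/2)x - 13/4
(E_{1} + Δ + ∇) f = (1/4)x^2 - (3/2)x - 23/4
((E_{-4} + D) + (E_{1} + Δ + ∇)) f = (1/2)x^2 - 6x + 41/4

the image equals g(x) = (1/2)x^2 - 6x + 41/4


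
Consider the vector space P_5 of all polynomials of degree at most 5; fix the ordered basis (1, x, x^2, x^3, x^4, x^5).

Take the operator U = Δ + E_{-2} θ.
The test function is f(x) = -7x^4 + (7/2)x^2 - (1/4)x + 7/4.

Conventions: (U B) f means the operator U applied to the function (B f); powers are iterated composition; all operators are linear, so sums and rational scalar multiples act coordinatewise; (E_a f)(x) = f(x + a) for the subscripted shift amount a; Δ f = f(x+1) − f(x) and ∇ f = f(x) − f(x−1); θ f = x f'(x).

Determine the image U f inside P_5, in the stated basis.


Δ f = -28x^3 - 42x^2 - 21x - 15/4
θ f = -28x^4 + 7x^2 - (1/4)x
E_{-2} θ f = -28x^4 + 224x^3 - 665x^2 + (3471/4)x - 839/2
(Δ + E_{-2} θ) f = -28x^4 + 196x^3 - 707x^2 + (3387/4)x - 1693/4

g(x) = -28x^4 + 196x^3 - 707x^2 + (3387/4)x - 1693/4


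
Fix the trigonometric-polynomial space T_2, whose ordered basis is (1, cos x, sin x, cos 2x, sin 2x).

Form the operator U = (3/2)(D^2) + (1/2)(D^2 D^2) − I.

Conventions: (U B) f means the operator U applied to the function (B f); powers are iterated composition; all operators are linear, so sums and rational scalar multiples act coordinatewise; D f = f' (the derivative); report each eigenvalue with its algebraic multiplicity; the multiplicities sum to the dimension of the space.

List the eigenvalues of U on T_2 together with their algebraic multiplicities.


λ = -2 (multiplicity 2), λ = -1 (multiplicity 1), λ = 1 (multiplicity 2)

image of 1: -1
image of cos x: -2cos x
image of sin x: -2sin x
image of cos 2x: cos 2x
image of sin 2x: sin 2x
the matrix is diagonal; its diagonal is (-1, -2, -2, 1, 1)
for a triangular matrix the eigenvalues are the diagonal entries, with algebraic multiplicity their repetition count


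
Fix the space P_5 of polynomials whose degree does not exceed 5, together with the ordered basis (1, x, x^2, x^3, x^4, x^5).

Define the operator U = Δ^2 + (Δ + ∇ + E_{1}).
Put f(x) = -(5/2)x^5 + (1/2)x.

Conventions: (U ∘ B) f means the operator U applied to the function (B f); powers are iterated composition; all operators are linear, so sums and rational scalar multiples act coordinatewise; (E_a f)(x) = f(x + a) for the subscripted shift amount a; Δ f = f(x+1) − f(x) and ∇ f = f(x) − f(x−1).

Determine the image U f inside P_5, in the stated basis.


Δ f = -(25/2)x^4 - 25x^3 - 25x^2 - (25/2)x - 2
Δ Δ f = -50x^3 - 150x^2 - 175x - 75
Δ f = -(25/2)x^4 - 25x^3 - 25x^2 - (25/2)x - 2
∇ f = -(25/2)x^4 + 25x^3 - 25x^2 + (25/2)x - 2
E_{1} f = -(5/2)x^5 - (25/2)x^4 - 25x^3 - 25x^2 - 12x - 2
(Δ + ∇ + E_{1}) f = -(5/2)x^5 - (75/2)x^4 - 25x^3 - 75x^2 - 12x - 6
(Δ^2 + (Δ + ∇ + E_{1})) f = -(5/2)x^5 - (75/2)x^4 - 75x^3 - 225x^2 - 187x - 81

the result is g(x) = -(5/2)x^5 - (75/2)x^4 - 75x^3 - 225x^2 - 187x - 81


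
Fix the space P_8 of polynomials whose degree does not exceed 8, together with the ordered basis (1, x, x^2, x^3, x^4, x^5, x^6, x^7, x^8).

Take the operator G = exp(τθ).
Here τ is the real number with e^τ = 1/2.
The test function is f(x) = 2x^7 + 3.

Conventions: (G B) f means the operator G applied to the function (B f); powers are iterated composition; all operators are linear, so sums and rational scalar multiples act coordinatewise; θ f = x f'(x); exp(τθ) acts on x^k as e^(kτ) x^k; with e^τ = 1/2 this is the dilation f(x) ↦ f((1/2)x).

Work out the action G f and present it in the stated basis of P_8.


the image equals g(x) = (1/64)x^7 + 3

exp(τθ) x^k = e^(kτ) x^k; with e^τ = 1/2 this sends x^k to (1/2)^k x^k
x^7 ↦ 1/128 x^7
applying this coordinatewise to f: exp(τθ) f = (1/64)x^7 + 3


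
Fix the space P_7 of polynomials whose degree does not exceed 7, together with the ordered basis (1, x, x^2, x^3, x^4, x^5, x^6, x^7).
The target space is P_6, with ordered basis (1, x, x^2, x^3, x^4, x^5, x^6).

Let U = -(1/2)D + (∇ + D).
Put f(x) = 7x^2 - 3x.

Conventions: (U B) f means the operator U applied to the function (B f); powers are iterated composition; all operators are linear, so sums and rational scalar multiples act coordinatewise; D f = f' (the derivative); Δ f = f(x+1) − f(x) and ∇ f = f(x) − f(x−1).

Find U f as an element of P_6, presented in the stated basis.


D f = 14x - 3
(-(1/2)D) f = -7x + 3/2
∇ f = 14x - 10
D f = 14x - 3
(∇ + D) f = 28x - 13
(-(1/2)D + (∇ + D)) f = 21x - 23/2

the image equals g(x) = 21x - 23/2


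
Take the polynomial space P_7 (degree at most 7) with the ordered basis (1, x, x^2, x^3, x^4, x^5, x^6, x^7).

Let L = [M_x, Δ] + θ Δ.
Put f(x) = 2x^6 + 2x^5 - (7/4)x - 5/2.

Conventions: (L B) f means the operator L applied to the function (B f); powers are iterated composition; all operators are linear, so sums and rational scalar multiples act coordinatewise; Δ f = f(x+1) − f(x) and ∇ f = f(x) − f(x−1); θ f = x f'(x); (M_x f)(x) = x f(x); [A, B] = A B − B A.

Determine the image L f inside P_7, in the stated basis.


the image equals g(x) = -2x^6 + 46x^5 + 120x^4 + 120x^3 + 50x^2 + (7/4)x + 1/4

Δ f = 12x^5 + 40x^4 + 60x^3 + 50x^2 + 22x + 9/4
M_x Δ f = 12x^6 + 40x^5 + 60x^4 + 50x^3 + 22x^2 + (9/4)x
M_x f = 2x^7 + 2x^6 - (7/4)x^2 - (5/2)x
Δ M_x f = 14x^6 + 54x^5 + 100x^4 + 110x^3 + 72x^2 + (45/2)x - 1/4
[M_x, Δ] f = -2x^6 - 14x^5 - 40x^4 - 60x^3 - 50x^2 - (81/4)x + 1/4
Δ f = 12x^5 + 40x^4 + 60x^3 + 50x^2 + 22x + 9/4
θ Δ f = 60x^5 + 160x^4 + 180x^3 + 100x^2 + 22x
([M_x, Δ] + θ Δ) f = -2x^6 + 46x^5 + 120x^4 + 120x^3 + 50x^2 + (7/4)x + 1/4


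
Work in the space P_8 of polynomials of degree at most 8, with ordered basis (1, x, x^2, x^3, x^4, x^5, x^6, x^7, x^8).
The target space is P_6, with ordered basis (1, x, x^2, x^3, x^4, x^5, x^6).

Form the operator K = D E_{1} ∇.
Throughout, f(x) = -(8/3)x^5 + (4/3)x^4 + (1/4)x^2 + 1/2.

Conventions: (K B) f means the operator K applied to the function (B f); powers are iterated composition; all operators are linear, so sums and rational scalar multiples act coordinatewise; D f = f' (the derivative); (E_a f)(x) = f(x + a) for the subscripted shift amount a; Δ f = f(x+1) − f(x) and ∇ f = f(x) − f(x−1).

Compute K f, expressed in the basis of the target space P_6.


∇ f = -(40/3)x^4 + 32x^3 - (104/3)x^2 + (115/6)x - 17/4
E_{1} ∇ f = -(40/3)x^4 - (64/3)x^3 - (56/3)x^2 - (15/2)x - 13/12
D E_{1} ∇ f = -(160/3)x^3 - 64x^2 - (112/3)x - 15/2

the result is g(x) = -(160/3)x^3 - 64x^2 - (112/3)x - 15/2


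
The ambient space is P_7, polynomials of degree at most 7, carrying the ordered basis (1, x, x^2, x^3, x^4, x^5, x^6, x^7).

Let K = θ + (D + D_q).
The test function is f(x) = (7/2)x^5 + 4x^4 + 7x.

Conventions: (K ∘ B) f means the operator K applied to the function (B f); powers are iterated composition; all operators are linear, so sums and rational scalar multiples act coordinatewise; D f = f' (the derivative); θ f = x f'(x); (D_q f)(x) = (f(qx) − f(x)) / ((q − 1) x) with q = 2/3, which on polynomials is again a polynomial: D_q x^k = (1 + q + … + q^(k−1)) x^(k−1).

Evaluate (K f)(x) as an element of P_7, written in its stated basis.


g(x) = (35/2)x^5 + (3452/81)x^4 + (692/27)x^3 + 7x + 14

θ f = (35/2)x^5 + 16x^4 + 7x
D f = (35/2)x^4 + 16x^3 + 7
D_q f = (1477/162)x^4 + (260/27)x^3 + 7
(D + D_q) f = (2156/81)x^4 + (692/27)x^3 + 14
(θ + (D + D_q)) f = (35/2)x^5 + (3452/81)x^4 + (692/27)x^3 + 7x + 14


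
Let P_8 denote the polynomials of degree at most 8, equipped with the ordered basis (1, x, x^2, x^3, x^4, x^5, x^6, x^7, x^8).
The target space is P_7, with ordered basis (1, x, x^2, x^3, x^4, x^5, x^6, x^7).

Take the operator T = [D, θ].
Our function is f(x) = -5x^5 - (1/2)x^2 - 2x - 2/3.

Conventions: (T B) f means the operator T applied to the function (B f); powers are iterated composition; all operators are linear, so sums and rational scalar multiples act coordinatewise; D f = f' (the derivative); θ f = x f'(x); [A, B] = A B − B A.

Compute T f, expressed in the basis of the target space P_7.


the image equals g(x) = -25x^4 - x - 2

θ f = -25x^5 - x^2 - 2x
D θ f = -125x^4 - 2x - 2
D f = -25x^4 - x - 2
θ D f = -100x^4 - x
[D, θ] f = -25x^4 - x - 2


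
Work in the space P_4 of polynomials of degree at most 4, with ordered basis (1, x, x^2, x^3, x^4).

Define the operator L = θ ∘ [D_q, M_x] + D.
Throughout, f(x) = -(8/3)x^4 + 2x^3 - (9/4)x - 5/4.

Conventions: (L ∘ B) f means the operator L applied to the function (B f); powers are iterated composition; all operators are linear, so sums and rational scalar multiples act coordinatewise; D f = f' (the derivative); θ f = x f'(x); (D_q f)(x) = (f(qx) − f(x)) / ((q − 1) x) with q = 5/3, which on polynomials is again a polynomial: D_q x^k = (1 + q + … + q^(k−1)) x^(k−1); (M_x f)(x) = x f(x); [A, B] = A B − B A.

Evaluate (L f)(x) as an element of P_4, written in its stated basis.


g(x) = -(20000/243)x^4 + (154/9)x^3 + 6x^2 - (15/4)x - 9/4

M_x f = -(8/3)x^5 + 2x^4 - (9/4)x^2 - (5/4)x
D_q M_x f = -(11528/243)x^4 + (544/27)x^3 - 6x - 5/4
D_q f = -(2176/81)x^3 + (98/9)x^2 - 9/4
M_x D_q f = -(2176/81)x^4 + (98/9)x^3 - (9/4)x
[D_q, M_x] f = -(5000/243)x^4 + (250/27)x^3 - (15/4)x - 5/4
θ [D_q, M_x] f = -(20000/243)x^4 + (250/9)x^3 - (15/4)x
D f = -(32/3)x^3 + 6x^2 - 9/4
(θ ∘ [D_q, M_x] + D) f = -(20000/243)x^4 + (154/9)x^3 + 6x^2 - (15/4)x - 9/4


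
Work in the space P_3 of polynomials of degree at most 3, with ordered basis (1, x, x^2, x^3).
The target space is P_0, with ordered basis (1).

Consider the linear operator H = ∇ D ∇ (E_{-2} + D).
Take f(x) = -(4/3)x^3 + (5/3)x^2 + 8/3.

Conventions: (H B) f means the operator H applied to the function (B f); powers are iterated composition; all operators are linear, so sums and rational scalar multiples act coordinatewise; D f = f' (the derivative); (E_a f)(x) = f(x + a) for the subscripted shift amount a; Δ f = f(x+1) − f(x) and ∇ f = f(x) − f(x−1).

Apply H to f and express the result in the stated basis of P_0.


E_{-2} f = -(4/3)x^3 + (29/3)x^2 - (68/3)x + 20
D f = -4x^2 + (10/3)x
(E_{-2} + D) f = -(4/3)x^3 + (17/3)x^2 - (58/3)x + 20
∇ (E_{-2} + D) f = -4x^2 + (46/3)x - 79/3
D ∇ (E_{-2} + D) f = -8x + 46/3
∇ (D ∇) (E_{-2} + D) f = -8

the result is g(x) = -8


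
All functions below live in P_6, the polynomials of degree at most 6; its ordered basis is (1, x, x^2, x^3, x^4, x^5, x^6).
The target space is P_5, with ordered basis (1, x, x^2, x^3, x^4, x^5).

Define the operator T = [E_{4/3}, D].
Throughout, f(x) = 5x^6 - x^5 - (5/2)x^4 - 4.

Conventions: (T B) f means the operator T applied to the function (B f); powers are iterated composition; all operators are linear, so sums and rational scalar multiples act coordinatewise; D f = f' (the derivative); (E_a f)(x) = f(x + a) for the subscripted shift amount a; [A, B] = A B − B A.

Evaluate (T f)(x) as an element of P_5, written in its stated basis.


D f = 30x^5 - 5x^4 - 10x^3
E_{4/3} D f = 30x^5 + 195x^4 + (1490/3)x^3 + (5560/9)x^2 + (1120/3)x + 7040/81
E_{4/3} f = 5x^6 + 39x^5 + (745/6)x^4 + (5560/27)x^3 + (560/3)x^2 + (7040/81)x + 8732/729
D E_{4/3} f = 30x^5 + 195x^4 + (1490/3)x^3 + (5560/9)x^2 + (1120/3)x + 7040/81
[E_{4/3}, D] f = 0

the result is g(x) = 0


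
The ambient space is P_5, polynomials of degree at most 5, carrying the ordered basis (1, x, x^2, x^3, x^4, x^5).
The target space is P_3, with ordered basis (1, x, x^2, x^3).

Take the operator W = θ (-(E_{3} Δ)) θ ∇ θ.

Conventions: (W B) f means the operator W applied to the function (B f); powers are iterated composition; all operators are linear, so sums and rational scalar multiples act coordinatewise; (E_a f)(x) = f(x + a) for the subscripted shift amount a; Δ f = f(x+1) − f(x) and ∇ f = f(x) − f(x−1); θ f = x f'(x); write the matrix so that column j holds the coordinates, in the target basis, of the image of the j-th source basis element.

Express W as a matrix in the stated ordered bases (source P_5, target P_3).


the matrix is [[0, 0, 0, 0, 0, 0]; [0, 0, 0, -36, -912, -11850]; [0, 0, 0, 0, -288, -7500]; [0, 0, 0, 0, 0, -1200]] (rows listed top to bottom)

image of 1: 0
image of x: 0
image of x^2: 0
image of x^3: -36x
image of x^4: -288x^2 - 912x
image of x^5: -1200x^3 - 7500x^2 - 11850x
each image's coordinates form column j of the matrix


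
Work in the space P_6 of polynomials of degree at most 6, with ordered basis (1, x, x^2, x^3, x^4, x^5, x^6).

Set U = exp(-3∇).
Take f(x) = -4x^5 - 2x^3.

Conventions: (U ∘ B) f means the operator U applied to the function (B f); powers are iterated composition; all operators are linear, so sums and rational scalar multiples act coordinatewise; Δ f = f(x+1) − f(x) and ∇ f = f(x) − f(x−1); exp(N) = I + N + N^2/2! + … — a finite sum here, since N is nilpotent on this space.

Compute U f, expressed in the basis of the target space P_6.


the result is g(x) = -4x^5 + 60x^4 - 482x^3 + 2298x^2 - 6252x + 7578

order-1 term: 60x^4 - 120x^3 + 138x^2 - 78x + 18
order-2 term: -360x^3 + 1080x^2 - 1314x + 594
order-3 term: 1080x^2 - 3240x + 2754
order-4 term: -1620x + 3240
order-5 term: 972
the series for exp(-3∇) f terminates at order 5
exp(-3∇) f = -4x^5 + 60x^4 - 482x^3 + 2298x^2 - 6252x + 7578


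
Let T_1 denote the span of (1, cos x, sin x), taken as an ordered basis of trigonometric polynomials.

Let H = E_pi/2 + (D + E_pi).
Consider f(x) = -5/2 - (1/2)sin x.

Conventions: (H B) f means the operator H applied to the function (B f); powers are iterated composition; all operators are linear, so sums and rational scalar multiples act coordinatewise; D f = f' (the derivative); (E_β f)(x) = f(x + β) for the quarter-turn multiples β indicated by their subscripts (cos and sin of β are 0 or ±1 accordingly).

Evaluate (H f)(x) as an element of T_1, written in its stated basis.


g(x) = -5 - cos x + (1/2)sin x

E_pi/2 f = -5/2 - (1/2)cos x
D f = -(1/2)cos x
E_pi f = -5/2 + (1/2)sin x
(D + E_pi) f = -5/2 - (1/2)cos x + (1/2)sin x
(E_pi/2 + (D + E_pi)) f = -5 - cos x + (1/2)sin x


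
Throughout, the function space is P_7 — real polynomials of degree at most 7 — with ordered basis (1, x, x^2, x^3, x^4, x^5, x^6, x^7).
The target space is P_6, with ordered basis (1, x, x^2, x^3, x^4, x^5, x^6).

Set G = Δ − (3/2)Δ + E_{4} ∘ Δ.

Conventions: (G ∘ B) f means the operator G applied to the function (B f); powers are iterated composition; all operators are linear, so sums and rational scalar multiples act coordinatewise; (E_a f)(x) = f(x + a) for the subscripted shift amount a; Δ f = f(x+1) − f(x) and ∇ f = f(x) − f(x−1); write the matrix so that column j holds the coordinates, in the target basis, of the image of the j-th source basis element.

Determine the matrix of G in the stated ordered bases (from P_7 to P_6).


image of 1: 0
image of x: 1/2
image of x^2: x + 17/2
image of x^3: (3/2)x^2 + (51/2)x + 121/2
image of x^4: 2x^3 + 51x^2 + 242x + 737/2
image of x^5: (5/2)x^4 + 85x^3 + 605x^2 + (3685/2)x + 4201/2
image of x^6: 3x^5 + (255/2)x^4 + 1210x^3 + (11055/2)x^2 + 12603x + 23057/2
image of x^7: (7/2)x^6 + (357/2)x^5 + (4235/2)x^4 + (25795/2)x^3 + (88221/2)x^2 + (161399/2)x + 123481/2
each image's coordinates form column j of the matrix

the matrix is [[0, 1/2, 17/2, 121/2, 737/2, 4201/2, 23057/2, 123481/2]; [0, 0, 1, 51/2, 242, 3685/2, 12603, 161399/2]; [0, 0, 0, 3/2, 51, 605, 11055/2, 88221/2]; [0, 0, 0, 0, 2, 85, 1210, 25795/2]; [0, 0, 0, 0, 0, 5/2, 255/2, 4235/2]; [0, 0, 0, 0, 0, 0, 3, 357/2]; [0, 0, 0, 0, 0, 0, 0, 7/2]] (rows listed top to bottom)


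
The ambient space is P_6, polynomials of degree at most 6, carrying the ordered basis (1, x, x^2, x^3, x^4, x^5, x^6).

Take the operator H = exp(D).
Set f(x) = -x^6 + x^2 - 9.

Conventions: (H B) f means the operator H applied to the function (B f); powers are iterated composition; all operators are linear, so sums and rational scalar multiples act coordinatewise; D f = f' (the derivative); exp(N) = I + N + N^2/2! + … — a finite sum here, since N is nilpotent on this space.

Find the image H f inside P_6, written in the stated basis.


the result is g(x) = -x^6 - 6x^5 - 15x^4 - 20x^3 - 14x^2 - 4x - 9

order-1 term: -6x^5 + 2x
order-2 term: -15x^4 + 1
order-3 term: -20x^3
order-4 term: -15x^2
order-5 term: -6x
order-6 term: -1
the series for exp(D) f terminates at order 6
exp(D) f = -x^6 - 6x^5 - 15x^4 - 20x^3 - 14x^2 - 4x - 9


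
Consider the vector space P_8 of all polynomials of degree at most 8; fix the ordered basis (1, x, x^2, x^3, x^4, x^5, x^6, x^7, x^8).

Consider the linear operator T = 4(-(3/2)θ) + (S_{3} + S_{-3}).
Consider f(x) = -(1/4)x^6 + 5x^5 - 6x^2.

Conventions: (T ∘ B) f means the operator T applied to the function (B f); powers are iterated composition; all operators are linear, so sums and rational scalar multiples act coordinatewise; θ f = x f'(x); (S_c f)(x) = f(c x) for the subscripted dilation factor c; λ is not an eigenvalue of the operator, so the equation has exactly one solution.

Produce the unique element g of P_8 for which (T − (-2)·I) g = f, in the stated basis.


write g with unknown coordinates in the stated basis and equate coefficients in (T − (-2)·I) g = f
solving from the highest basis element down gives g = -(1/5696)x^6 - (5/28)x^5 - (3/4)x^2
check: T g = -(711/2848)x^6 + (75/14)x^5 - (9/2)x^2
so T g − (-2)·g = -(1/4)x^6 + 5x^5 - 6x^2 = f ✓

the image equals g(x) = -(1/5696)x^6 - (5/28)x^5 - (3/4)x^2


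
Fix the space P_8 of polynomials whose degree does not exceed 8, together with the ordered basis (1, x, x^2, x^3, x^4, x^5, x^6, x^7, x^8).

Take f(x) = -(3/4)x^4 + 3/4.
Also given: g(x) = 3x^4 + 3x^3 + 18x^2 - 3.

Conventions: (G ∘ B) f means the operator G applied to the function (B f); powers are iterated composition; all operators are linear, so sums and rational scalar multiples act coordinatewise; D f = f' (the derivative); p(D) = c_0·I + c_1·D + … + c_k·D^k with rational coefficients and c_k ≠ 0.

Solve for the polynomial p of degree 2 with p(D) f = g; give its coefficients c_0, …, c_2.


D^0 f = -(3/4)x^4 + 3/4
D^1 f = -3x^3
D^2 f = -9x^2
matching coefficients of g against c_0 f + c_1 Df + … from the top degree down determines the c_i
solution: c_0 = -4, c_1 = -1, c_2 = -2

c_0 = -4, c_1 = -1, c_2 = -2


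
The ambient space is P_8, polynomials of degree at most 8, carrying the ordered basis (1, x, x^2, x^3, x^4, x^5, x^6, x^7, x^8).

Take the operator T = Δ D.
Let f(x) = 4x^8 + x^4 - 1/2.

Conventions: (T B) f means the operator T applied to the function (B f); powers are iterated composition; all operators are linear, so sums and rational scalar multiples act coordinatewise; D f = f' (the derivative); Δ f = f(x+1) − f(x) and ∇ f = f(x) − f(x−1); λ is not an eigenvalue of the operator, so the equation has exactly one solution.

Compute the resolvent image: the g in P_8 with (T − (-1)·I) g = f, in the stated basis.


write g with unknown coordinates in the stated basis and equate coefficients in (T − (-1)·I) g = f
solving from the highest basis element down gives g = 4x^8 - 224x^6 - 672x^5 + 5601x^4 + 25760x^3 - 34284x^2 - 201836x - 52889/2
check: T g = 224x^6 + 672x^5 - 5600x^4 - 25760x^3 + 34284x^2 + 201836x + 26444
so T g − (-1)·g = 4x^8 + x^4 - 1/2 = f ✓

g(x) = 4x^8 - 224x^6 - 672x^5 + 5601x^4 + 25760x^3 - 34284x^2 - 201836x - 52889/2


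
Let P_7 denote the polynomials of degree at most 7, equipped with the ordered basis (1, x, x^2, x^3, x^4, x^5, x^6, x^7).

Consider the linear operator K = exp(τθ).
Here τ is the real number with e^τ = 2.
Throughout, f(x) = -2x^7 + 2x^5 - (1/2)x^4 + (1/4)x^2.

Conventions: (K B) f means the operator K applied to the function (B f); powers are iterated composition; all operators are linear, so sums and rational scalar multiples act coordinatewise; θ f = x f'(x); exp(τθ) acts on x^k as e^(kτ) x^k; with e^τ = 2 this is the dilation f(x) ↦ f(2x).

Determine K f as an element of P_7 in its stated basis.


the result is g(x) = -256x^7 + 64x^5 - 8x^4 + x^2

exp(τθ) x^k = e^(kτ) x^k; with e^τ = 2 this sends x^k to 2^k x^k
x^2 ↦ 4 x^2
x^4 ↦ 16 x^4
x^5 ↦ 32 x^5
x^7 ↦ 128 x^7
applying this coordinatewise to f: exp(τθ) f = -256x^7 + 64x^5 - 8x^4 + x^2


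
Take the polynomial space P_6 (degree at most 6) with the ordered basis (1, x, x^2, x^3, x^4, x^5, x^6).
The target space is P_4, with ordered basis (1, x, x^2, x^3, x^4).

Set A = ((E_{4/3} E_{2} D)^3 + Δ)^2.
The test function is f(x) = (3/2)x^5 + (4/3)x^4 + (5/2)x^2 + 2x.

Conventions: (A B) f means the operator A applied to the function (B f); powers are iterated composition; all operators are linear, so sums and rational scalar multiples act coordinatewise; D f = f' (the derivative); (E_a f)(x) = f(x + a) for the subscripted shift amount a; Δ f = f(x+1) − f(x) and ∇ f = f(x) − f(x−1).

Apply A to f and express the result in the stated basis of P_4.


the image equals g(x) = 30x^3 + 106x^2 + 497x + 11738/3

D f = (15/2)x^4 + (16/3)x^3 + 5x + 2
E_{2} D f = (15/2)x^4 + (196/3)x^3 + 212x^2 + 309x + 524/3
E_{4/3} E_{2} D f = (15/2)x^4 + (316/3)x^3 + (1660/3)x^2 + (11645/9)x + 92512/81
D (E_{4/3} E_{2} D) f = 30x^3 + 316x^2 + (3320/3)x + 11645/9
E_{2} D (E_{4/3} E_{2} D) f = 30x^3 + 496x^2 + (8192/3)x + 45101/9
E_{4/3} E_{2} D (E_{4/3} E_{2} D) f = 30x^3 + 616x^2 + (12640/3)x + 9605
D (E_{4/3} E_{2} D) (E_{4/3} E_{2} D) f = 90x^2 + 1232x + 12640/3
E_{2} D (E_{4/3} E_{2} D) (E_{4/3} E_{2} D) f = 90x^2 + 1592x + 21112/3
E_{4/3} E_{2} D (E_{4/3} E_{2} D) (E_{4/3} E_{2} D) f = 90x^2 + 1832x + 9320
Δ f = (15/2)x^4 + (61/3)x^3 + 23x^2 + (107/6)x + 22/3
((E_{4/3} E_{2} D)^3 + Δ) f = (15/2)x^4 + (61/3)x^3 + 113x^2 + (11099/6)x + 27982/3
D ((E_{4/3} E_{2} D)^3 + Δ) f = 30x^3 + 61x^2 + 226x + 11099/6
E_{2} D ((E_{4/3} E_{2} D)^3 + Δ) f = 30x^3 + 241x^2 + 830x + 16715/6
E_{4/3} E_{2} D ((E_{4/3} E_{2} D)^3 + Δ) f = 30x^3 + 361x^2 + (4898/3)x + 79057/18
D (E_{4/3} E_{2} D) ((E_{4/3} E_{2} D)^3 + Δ) f = 90x^2 + 722x + 4898/3
E_{2} D (E_{4/3} E_{2} D) ((E_{4/3} E_{2} D)^3 + Δ) f = 90x^2 + 1082x + 10310/3
E_{4/3} E_{2} D (E_{4/3} E_{2} D) ((E_{4/3} E_{2} D)^3 + Δ) f = 90x^2 + 1322x + 15118/3
D (E_{4/3} E_{2} D) (E_{4/3} E_{2} D) ((E_{4/3} E_{2} D)^3 + Δ) f = 180x + 1322
E_{2} D (E_{4/3} E_{2} D) (E_{4/3} E_{2} D) ((E_{4/3} E_{2} D)^3 + Δ) f = 180x + 1682
E_{4/3} E_{2} D (E_{4/3} E_{2} D) (E_{4/3} E_{2} D) ((E_{4/3} E_{2} D)^3 + Δ) f = 180x + 1922
Δ ((E_{4/3} E_{2} D)^3 + Δ) f = 30x^3 + 106x^2 + 317x + 5972/3
((E_{4/3} E_{2} D)^3 + Δ) ((E_{4/3} E_{2} D)^3 + Δ) f = 30x^3 + 106x^2 + 497x + 11738/3


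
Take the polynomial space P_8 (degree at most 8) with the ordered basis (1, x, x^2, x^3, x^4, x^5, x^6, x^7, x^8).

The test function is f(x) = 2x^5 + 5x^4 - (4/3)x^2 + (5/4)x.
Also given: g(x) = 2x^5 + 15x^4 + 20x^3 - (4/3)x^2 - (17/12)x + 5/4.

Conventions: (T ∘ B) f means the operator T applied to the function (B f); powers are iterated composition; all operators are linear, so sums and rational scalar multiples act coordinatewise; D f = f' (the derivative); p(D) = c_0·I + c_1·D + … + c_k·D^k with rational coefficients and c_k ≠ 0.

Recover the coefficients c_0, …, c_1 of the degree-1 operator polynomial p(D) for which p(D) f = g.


D^0 f = 2x^5 + 5x^4 - (4/3)x^2 + (5/4)x
D^1 f = 10x^4 + 20x^3 - (8/3)x + 5/4
matching coefficients of g against c_0 f + c_1 Df + … from the top degree down determines the c_i
solution: c_0 = 1, c_1 = 1

p(D) = I + D, i.e. c_0 = 1, c_1 = 1


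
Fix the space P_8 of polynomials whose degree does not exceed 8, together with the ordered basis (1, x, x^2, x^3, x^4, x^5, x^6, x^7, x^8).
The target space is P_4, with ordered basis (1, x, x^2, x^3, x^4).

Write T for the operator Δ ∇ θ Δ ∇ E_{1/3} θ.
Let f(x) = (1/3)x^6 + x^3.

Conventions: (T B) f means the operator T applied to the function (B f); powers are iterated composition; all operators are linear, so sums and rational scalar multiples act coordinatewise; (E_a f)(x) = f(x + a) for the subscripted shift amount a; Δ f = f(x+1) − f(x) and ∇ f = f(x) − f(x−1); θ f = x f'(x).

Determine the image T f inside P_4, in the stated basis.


θ f = 2x^6 + 3x^3
E_{1/3} θ f = 2x^6 + 4x^5 + (10/3)x^4 + (121/27)x^3 + (91/27)x^2 + (85/81)x + 83/729
∇ (E_{1/3} θ) f = 12x^5 - 10x^4 + (40/3)x^3 + (31/9)x^2 - (37/27)x + 67/81
Δ ∇ (E_{1/3} θ) f = 60x^4 + 80x^3 + 100x^2 + (602/9)x + 470/27
θ Δ ∇ (E_{1/3} θ) f = 240x^4 + 240x^3 + 200x^2 + (602/9)x
∇ (θ Δ ∇) (E_{1/3} θ) f = 960x^3 - 720x^2 + 640x - 1198/9
Δ ∇ (θ Δ ∇) (E_{1/3} θ) f = 2880x^2 + 1440x + 880

the result is g(x) = 2880x^2 + 1440x + 880


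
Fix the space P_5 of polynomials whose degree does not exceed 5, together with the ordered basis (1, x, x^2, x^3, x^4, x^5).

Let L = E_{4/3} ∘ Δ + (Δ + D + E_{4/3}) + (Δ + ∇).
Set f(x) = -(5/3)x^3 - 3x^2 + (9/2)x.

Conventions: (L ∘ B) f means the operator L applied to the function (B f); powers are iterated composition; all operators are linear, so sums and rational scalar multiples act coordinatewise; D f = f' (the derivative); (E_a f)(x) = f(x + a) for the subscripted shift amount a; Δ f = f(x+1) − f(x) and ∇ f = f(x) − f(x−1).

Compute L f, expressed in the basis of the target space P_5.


the image equals g(x) = -(5/3)x^3 - (104/3)x^2 - (1183/18)x - 2755/162

Δ f = -5x^2 - 11x - 1/6
E_{4/3} Δ f = -5x^2 - (73/3)x - 427/18
Δ f = -5x^2 - 11x - 1/6
D f = -5x^2 - 6x + 9/2
E_{4/3} f = -(5/3)x^3 - (29/3)x^2 - (223/18)x - 266/81
(Δ + D + E_{4/3}) f = -(5/3)x^3 - (59/3)x^2 - (529/18)x + 85/81
Δ f = -5x^2 - 11x - 1/6
∇ f = -5x^2 - x + 35/6
(Δ + ∇) f = -10x^2 - 12x + 17/3
(E_{4/3} ∘ Δ + (Δ + D + E_{4/3}) + (Δ + ∇)) f = -(5/3)x^3 - (104/3)x^2 - (1183/18)x - 2755/162


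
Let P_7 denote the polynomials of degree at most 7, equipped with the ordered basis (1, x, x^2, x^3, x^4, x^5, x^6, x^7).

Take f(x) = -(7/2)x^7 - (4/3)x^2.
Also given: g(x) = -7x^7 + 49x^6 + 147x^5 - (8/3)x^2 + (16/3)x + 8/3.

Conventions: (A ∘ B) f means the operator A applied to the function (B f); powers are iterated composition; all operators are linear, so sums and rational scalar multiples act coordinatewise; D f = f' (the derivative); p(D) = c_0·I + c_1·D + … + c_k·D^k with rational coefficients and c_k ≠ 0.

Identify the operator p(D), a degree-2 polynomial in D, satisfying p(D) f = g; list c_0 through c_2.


c_0 = 2, c_1 = -2, c_2 = -1

D^0 f = -(7/2)x^7 - (4/3)x^2
D^1 f = -(49/2)x^6 - (8/3)x
D^2 f = -147x^5 - 8/3
matching coefficients of g against c_0 f + c_1 Df + … from the top degree down determines the c_i
solution: c_0 = 2, c_1 = -2, c_2 = -1


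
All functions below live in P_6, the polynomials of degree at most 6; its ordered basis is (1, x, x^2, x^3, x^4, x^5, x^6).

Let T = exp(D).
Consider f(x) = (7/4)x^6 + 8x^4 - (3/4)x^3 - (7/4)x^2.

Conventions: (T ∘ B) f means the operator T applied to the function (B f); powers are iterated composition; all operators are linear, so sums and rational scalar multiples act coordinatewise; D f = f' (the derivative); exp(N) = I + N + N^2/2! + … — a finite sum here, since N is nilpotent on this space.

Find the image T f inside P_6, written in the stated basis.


g(x) = (7/4)x^6 + (21/2)x^5 + (137/4)x^4 + (265/4)x^3 + (281/4)x^2 + (147/4)x + 29/4

order-1 term: (21/2)x^5 + 32x^3 - (9/4)x^2 - (7/2)x
order-2 term: (105/4)x^4 + 48x^2 - (9/4)x - 7/4
order-3 term: 35x^3 + 32x - 3/4
order-4 term: (105/4)x^2 + 8
order-5 term: (21/2)x
order-6 term: 7/4
the series for exp(D) f terminates at order 6
exp(D) f = (7/4)x^6 + (21/2)x^5 + (137/4)x^4 + (265/4)x^3 + (281/4)x^2 + (147/4)x + 29/4


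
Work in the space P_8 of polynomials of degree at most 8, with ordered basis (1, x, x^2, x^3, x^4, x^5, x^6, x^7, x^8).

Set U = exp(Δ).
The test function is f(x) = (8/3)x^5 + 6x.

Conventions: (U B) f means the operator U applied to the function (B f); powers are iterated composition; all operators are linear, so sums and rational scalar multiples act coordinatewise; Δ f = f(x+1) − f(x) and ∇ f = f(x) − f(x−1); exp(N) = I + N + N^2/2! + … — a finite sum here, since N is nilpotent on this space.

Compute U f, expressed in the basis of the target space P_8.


order-1 term: (40/3)x^4 + (80/3)x^3 + (80/3)x^2 + (40/3)x + 26/3
order-2 term: (80/3)x^3 + 80x^2 + (280/3)x + 40
order-3 term: (80/3)x^2 + 80x + 200/3
order-4 term: (40/3)x + 80/3
order-5 term: 8/3
the series for exp(Δ) f terminates at order 5
exp(Δ) f = (8/3)x^5 + (40/3)x^4 + (160/3)x^3 + (400/3)x^2 + 206x + 434/3

g(x) = (8/3)x^5 + (40/3)x^4 + (160/3)x^3 + (400/3)x^2 + 206x + 434/3


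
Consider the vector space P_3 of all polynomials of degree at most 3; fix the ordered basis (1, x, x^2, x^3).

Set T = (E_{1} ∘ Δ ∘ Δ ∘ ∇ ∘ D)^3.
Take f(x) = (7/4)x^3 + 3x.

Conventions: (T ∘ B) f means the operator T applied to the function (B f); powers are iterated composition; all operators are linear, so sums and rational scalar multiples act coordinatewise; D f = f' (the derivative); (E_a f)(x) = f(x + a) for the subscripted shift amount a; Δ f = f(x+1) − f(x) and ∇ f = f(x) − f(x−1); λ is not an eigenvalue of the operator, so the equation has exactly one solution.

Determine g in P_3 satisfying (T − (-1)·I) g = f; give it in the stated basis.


write g with unknown coordinates in the stated basis and equate coefficients in (T − (-1)·I) g = f
solving from the highest basis element down gives g = (7/4)x^3 + 3x
check: T g = 0
so T g − (-1)·g = (7/4)x^3 + 3x = f ✓

the result is g(x) = (7/4)x^3 + 3x


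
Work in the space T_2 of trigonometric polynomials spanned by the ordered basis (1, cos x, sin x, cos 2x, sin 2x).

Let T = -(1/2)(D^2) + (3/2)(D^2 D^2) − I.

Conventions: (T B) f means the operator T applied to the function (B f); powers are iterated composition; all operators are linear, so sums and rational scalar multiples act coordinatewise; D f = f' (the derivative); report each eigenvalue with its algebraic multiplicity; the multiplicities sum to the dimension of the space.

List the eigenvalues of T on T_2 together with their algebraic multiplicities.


image of 1: -1
image of cos x: cos x
image of sin x: sin x
image of cos 2x: 25cos 2x
image of sin 2x: 25sin 2x
the matrix is diagonal; its diagonal is (-1, 1, 1, 25, 25)
for a triangular matrix the eigenvalues are the diagonal entries, with algebraic multiplicity their repetition count

λ = -1 (multiplicity 1), λ = 1 (multiplicity 2), λ = 25 (multiplicity 2)


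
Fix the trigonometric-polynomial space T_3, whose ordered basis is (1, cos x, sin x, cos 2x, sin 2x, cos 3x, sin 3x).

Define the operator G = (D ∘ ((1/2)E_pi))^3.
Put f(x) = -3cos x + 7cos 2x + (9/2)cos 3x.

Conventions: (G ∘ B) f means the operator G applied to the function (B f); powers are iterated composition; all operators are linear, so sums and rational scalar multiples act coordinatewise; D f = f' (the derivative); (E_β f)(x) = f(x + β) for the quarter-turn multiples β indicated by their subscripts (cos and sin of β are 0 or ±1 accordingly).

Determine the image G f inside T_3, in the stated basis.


E_pi f = 3cos x + 7cos 2x - (9/2)cos 3x
((1/2)E_pi) f = (3/2)cos x + (7/2)cos 2x - (9/4)cos 3x
D ((1/2)E_pi) f = -(3/2)sin x - 7sin 2x + (27/4)sin 3x
E_pi (D ∘ ((1/2)E_pi)) f = (3/2)sin x - 7sin 2x - (27/4)sin 3x
((1/2)E_pi) (D ∘ ((1/2)E_pi)) f = (3/4)sin x - (7/2)sin 2x - (27/8)sin 3x
D ((1/2)E_pi) (D ∘ ((1/2)E_pi)) f = (3/4)cos x - 7cos 2x - (81/8)cos 3x
E_pi (D ∘ ((1/2)E_pi)) (D ∘ ((1/2)E_pi)) f = -(3/4)cos x - 7cos 2x + (81/8)cos 3x
((1/2)E_pi) (D ∘ ((1/2)E_pi)) (D ∘ ((1/2)E_pi)) f = -(3/8)cos x - (7/2)cos 2x + (81/16)cos 3x
D ((1/2)E_pi) (D ∘ ((1/2)E_pi)) (D ∘ ((1/2)E_pi)) f = (3/8)sin x + 7sin 2x - (243/16)sin 3x

the image equals g(x) = (3/8)sin x + 7sin 2x - (243/16)sin 3x


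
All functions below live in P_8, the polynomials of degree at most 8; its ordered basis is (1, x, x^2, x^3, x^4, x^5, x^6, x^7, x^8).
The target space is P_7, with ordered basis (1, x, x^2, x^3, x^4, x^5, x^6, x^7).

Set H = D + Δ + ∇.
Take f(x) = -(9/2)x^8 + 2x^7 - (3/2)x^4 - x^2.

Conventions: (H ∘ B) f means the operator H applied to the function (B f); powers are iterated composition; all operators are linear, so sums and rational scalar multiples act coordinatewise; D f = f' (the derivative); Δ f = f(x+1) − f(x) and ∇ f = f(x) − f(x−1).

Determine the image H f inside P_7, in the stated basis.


g(x) = -108x^7 + 42x^6 - 504x^5 + 140x^4 - 522x^3 + 84x^2 - 90x + 4

D f = -36x^7 + 14x^6 - 6x^3 - 2x
Δ f = -36x^7 - 112x^6 - 210x^5 - 245x^4 - 188x^3 - 93x^2 - 30x - 5
∇ f = -36x^7 + 140x^6 - 294x^5 + 385x^4 - 328x^3 + 177x^2 - 58x + 9
(D + Δ + ∇) f = -108x^7 + 42x^6 - 504x^5 + 140x^4 - 522x^3 + 84x^2 - 90x + 4


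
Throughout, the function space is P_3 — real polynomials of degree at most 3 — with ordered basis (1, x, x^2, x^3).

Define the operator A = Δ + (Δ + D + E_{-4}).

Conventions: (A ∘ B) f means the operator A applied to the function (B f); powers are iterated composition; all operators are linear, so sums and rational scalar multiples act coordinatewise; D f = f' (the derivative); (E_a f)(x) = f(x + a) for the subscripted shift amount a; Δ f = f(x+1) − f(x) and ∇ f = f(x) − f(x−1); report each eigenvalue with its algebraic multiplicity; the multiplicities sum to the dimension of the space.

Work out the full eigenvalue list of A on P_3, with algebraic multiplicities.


image of 1: 1
image of x: x - 1
image of x^2: x^2 - 2x + 18
image of x^3: x^3 - 3x^2 + 54x - 62
the matrix is upper triangular; its diagonal is (1, 1, 1, 1)
for a triangular matrix the eigenvalues are the diagonal entries, with algebraic multiplicity their repetition count

λ = 1 (multiplicity 4)


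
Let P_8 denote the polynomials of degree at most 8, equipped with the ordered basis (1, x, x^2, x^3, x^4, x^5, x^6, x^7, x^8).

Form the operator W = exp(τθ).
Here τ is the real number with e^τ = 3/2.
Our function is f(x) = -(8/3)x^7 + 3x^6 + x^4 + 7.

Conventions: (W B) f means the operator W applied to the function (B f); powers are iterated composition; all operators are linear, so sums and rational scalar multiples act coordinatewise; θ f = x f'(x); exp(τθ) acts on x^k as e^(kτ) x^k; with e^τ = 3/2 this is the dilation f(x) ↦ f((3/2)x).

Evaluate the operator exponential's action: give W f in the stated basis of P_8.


exp(τθ) x^k = e^(kτ) x^k; with e^τ = 3/2 this sends x^k to (3/2)^k x^k
x^4 ↦ 81/16 x^4
x^6 ↦ 729/64 x^6
x^7 ↦ 2187/128 x^7
applying this coordinatewise to f: exp(τθ) f = -(729/16)x^7 + (2187/64)x^6 + (81/16)x^4 + 7

g(x) = -(729/16)x^7 + (2187/64)x^6 + (81/16)x^4 + 7


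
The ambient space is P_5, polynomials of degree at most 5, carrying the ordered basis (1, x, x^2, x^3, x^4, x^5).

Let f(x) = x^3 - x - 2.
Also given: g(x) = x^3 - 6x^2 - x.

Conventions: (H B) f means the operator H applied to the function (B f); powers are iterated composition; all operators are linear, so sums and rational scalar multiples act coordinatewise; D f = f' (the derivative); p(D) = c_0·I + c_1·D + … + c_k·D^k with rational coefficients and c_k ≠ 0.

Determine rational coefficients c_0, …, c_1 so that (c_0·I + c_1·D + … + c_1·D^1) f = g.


D^0 f = x^3 - x - 2
D^1 f = 3x^2 - 1
matching coefficients of g against c_0 f + c_1 Df + … from the top degree down determines the c_i
solution: c_0 = 1, c_1 = -2

p(D) = I − 2·D, i.e. c_0 = 1, c_1 = -2


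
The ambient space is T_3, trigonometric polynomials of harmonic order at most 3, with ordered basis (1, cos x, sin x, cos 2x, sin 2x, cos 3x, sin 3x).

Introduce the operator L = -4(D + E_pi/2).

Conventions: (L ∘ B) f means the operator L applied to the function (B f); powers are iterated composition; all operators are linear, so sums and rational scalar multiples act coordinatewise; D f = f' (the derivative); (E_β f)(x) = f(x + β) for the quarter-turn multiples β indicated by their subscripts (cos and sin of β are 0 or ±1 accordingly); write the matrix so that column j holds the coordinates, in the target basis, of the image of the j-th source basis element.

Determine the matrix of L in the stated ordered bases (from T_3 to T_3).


the matrix is [[-4, 0, 0, 0, 0, 0, 0]; [0, 0, -8, 0, 0, 0, 0]; [0, 8, 0, 0, 0, 0, 0]; [0, 0, 0, 4, -8, 0, 0]; [0, 0, 0, 8, 4, 0, 0]; [0, 0, 0, 0, 0, 0, -8]; [0, 0, 0, 0, 0, 8, 0]] (rows listed top to bottom)

image of 1: -4
image of cos x: 8sin x
image of sin x: -8cos x
image of cos 2x: 4cos 2x + 8sin 2x
image of sin 2x: -8cos 2x + 4sin 2x
image of cos 3x: 8sin 3x
image of sin 3x: -8cos 3x
each image's coordinates form column j of the matrix


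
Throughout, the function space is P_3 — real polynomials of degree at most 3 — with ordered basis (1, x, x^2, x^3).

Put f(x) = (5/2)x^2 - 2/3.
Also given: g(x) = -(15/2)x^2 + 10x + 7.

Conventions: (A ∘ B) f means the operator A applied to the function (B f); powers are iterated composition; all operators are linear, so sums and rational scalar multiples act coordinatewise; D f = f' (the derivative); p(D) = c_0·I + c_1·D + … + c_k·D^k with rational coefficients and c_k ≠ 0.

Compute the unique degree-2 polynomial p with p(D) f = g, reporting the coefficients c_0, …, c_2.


D^0 f = (5/2)x^2 - 2/3
D^1 f = 5x
D^2 f = 5
matching coefficients of g against c_0 f + c_1 Df + … from the top degree down determines the c_i
solution: c_0 = -3, c_1 = 2, c_2 = 1

c_0 = -3, c_1 = 2, c_2 = 1
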